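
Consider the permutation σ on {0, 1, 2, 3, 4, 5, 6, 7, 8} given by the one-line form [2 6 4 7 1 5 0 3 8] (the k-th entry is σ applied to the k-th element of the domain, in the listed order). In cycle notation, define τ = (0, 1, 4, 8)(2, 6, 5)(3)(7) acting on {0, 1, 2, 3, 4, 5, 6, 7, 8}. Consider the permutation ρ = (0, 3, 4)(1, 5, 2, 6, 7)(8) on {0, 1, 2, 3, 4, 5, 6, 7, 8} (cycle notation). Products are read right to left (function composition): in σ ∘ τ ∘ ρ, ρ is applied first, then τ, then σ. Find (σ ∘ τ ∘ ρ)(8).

(σ ∘ τ ∘ ρ)(8) = σ(τ(ρ(8))). ρ(8) = 8, then τ(8) = 0, then σ(0) = 2, so the result is 2.

2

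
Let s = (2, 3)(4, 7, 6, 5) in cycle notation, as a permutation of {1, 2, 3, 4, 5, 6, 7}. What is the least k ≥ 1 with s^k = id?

4

The cycle type of s is (4, 2, 1).
The order of s is the least common multiple of its cycle lengths: lcm(4, 2) = 4.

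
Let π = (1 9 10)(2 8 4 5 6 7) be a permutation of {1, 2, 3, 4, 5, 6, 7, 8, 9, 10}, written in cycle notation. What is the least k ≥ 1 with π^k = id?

The disjoint cycles have lengths 6, 3, 1.
The order of π is the least common multiple of its cycle lengths: lcm(6, 3) = 6.

6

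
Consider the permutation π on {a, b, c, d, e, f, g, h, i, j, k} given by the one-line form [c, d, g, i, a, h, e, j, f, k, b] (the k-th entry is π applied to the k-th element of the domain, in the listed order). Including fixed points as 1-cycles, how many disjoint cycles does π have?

The cycle decomposition is (a, c, g, e)(b, d, i, f, h, j, k), which has 2 cycles (counting 1-cycles).

2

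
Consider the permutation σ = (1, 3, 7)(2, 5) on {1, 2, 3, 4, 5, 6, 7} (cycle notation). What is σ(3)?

3 appears in (1, 3, 7); the next entry (wrapping around) is 7.

7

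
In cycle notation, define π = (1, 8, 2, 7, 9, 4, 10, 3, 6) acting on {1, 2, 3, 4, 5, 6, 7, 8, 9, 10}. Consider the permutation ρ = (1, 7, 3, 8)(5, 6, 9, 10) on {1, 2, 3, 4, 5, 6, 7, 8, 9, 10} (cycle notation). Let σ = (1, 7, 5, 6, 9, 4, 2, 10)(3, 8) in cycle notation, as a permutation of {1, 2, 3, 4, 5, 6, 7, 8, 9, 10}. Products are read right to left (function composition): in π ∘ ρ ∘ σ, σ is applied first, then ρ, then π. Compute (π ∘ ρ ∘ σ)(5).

(π ∘ ρ ∘ σ)(5) = π(ρ(σ(5))). σ(5) = 6, then ρ(6) = 9, then π(9) = 4, so the result is 4.

4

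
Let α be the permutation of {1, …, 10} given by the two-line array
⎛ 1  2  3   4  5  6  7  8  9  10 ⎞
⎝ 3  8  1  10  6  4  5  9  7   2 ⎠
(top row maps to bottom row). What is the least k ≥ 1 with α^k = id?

8

The disjoint-cycle form of α has cycle lengths 8, 2.
Since disjoint cycles commute, ord(α) = lcm(8, 2) = 8.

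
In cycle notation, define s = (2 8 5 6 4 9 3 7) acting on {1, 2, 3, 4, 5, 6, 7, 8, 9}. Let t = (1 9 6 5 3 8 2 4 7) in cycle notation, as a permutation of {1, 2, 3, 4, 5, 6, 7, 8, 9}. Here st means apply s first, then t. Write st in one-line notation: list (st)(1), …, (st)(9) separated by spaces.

9 2 1 6 5 7 4 3 8

(st)(x) = t(s(x)). Computing each image: t(s(1)) = t(1) = 9, t(s(2)) = t(8) = 2, t(s(3)) = t(7) = 1, t(s(4)) = t(9) = 6, t(s(5)) = t(6) = 5, t(s(6)) = t(4) = 7, t(s(7)) = t(2) = 4, t(s(8)) = t(5) = 3, t(s(9)) = t(3) = 8.
Hence st = [9 2 1 6 5 7 4 3 8].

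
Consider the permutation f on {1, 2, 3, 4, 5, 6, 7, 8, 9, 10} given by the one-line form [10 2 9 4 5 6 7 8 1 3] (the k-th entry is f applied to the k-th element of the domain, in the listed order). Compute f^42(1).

3

Tracing 1 → 10 → … returns to 1 after 4 steps, so 1 lies in a 4-cycle (1, 10, 3, 9).
Powers repeat with period 4 on this cycle, and 42 mod 4 = 2, so f^42(1) = f^2(1).
Advancing 2 steps from 1: 1 → 10 → 3.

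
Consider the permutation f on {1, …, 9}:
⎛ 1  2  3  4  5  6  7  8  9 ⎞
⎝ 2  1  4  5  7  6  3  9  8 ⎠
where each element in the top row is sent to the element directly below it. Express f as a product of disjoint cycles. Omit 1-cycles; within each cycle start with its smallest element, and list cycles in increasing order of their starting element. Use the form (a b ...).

Start at 1 and follow images: 1 → 2 → 1, giving the cycle (1 2).
Repeating from the next unused element and collecting all non-trivial cycles gives (1 2)(3 4 5 7)(8 9).

(1 2)(3 4 5 7)(8 9)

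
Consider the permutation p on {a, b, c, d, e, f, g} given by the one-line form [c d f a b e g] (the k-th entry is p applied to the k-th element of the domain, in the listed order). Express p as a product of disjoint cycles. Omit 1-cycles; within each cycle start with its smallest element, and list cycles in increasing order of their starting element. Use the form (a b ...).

(a c f e b d)

Start at a and follow images: a → c → f → e → b → d → a, giving the cycle (a c f e b d).
Repeating from the next unused element and collecting all non-trivial cycles gives (a c f e b d).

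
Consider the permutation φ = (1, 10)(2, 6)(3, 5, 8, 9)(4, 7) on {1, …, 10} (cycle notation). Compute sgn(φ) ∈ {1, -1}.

1

The cycle lengths are 4, 2, 2, 2.
A cycle is odd iff its length is even; φ has 4 even-length cycles, so sgn(φ) = (−1)^4 and φ is even.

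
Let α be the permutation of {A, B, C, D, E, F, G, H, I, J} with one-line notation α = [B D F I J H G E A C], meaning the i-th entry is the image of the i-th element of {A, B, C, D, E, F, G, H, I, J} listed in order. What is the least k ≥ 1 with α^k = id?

20

Decomposing into disjoint cycles gives cycle lengths 5, 4, 1.
The order is lcm(5, 4) = 20.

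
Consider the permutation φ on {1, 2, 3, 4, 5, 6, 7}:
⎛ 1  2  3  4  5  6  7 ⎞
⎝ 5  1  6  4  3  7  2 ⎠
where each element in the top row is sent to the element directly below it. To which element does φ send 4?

4

The entry below 4 in the array is 4, so φ(4) = 4.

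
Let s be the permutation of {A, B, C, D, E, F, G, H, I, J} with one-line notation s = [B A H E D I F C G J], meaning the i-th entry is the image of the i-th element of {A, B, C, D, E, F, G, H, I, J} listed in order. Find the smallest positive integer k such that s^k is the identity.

6

Writing s as disjoint cycles, the cycle lengths are 3, 2, 2, 2, 1.
The order is lcm(3, 2, 2, 2) = 6.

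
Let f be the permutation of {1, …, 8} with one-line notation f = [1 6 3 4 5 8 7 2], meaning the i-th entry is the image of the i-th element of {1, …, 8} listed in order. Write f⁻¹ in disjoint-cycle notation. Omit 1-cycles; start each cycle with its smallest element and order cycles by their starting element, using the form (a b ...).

The cycle decomposition of f is (2 6 8).
Reversing each cycle (and rotating so the smallest element leads) gives f⁻¹ = (2 8 6).

(2 8 6)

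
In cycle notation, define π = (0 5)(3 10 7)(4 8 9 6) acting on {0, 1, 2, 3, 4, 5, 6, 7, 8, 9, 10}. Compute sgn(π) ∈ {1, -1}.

1

The cycle lengths are 4, 3, 2, 1, 1.
A cycle is odd iff its length is even; π has 2 even-length cycles, so sgn(π) = (−1)^2 and π is even.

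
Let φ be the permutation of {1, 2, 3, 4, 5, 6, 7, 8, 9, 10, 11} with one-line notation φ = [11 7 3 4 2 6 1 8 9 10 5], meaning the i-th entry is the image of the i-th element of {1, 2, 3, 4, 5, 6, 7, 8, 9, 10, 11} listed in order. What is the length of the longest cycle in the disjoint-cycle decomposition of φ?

5

Decomposing into disjoint cycles gives (1, 11, 5, 2, 7); the longest has length 5.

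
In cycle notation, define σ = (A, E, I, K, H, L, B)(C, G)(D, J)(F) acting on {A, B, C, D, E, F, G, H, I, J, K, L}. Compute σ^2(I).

H

I lies in the 7-cycle (A, E, I, K, H, L, B).
Stepping 2 places around the cycle: I → K → H.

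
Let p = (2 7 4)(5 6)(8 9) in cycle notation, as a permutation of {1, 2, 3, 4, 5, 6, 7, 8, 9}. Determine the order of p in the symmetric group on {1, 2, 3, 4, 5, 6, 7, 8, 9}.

The cycle type of p is (3, 2, 2, 1, 1).
The order of p is the least common multiple of its cycle lengths: lcm(3, 2, 2) = 6.

6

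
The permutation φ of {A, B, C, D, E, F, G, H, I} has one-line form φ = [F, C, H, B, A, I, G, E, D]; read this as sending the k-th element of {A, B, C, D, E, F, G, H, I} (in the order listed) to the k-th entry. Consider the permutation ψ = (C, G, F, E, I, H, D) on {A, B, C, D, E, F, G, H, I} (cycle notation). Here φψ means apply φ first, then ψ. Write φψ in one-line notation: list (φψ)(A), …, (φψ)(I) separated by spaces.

E G D B A H F I C

For each element, apply φ then ψ: A → F → E; B → C → G; C → H → D; D → B → B; E → A → A; F → I → H; G → G → F; H → E → I; I → D → C.
So φψ in one-line form is E G D B A H F I C.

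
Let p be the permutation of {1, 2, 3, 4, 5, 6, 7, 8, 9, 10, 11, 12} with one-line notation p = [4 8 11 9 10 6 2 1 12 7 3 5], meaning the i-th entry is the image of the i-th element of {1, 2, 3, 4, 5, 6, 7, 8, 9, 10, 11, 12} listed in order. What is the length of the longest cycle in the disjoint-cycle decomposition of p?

9

Decomposing into disjoint cycles gives (1, 4, 9, 12, 5, 10, 7, 2, 8)(3, 11); the longest has length 9.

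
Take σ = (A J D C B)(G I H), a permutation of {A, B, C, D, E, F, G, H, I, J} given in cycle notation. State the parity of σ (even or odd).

The cycle lengths are 5, 3, 1, 1.
A cycle is odd iff its length is even; σ has 0 even-length cycles, so sgn(σ) = (−1)^0 and σ is even.

even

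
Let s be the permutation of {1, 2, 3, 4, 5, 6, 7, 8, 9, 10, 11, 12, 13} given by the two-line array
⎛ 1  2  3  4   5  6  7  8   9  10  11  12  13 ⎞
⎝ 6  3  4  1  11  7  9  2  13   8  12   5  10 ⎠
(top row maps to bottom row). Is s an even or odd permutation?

odd

In disjoint-cycle form the cycle lengths are 10, 3.
A cycle is odd iff its length is even; s has 1 even-length cycle, so sgn(s) = (−1)^1 and s is odd.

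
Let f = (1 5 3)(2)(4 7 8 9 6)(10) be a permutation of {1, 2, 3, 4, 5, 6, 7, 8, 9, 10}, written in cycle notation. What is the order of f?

The disjoint cycles have lengths 5, 3, 1, 1.
The order of f is the least common multiple of its cycle lengths: lcm(5, 3) = 15.

15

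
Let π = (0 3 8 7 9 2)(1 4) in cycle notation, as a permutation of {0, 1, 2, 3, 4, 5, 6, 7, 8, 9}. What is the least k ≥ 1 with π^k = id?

The disjoint cycles have lengths 6, 2, 1, 1.
The order is lcm(6, 2) = 6.

6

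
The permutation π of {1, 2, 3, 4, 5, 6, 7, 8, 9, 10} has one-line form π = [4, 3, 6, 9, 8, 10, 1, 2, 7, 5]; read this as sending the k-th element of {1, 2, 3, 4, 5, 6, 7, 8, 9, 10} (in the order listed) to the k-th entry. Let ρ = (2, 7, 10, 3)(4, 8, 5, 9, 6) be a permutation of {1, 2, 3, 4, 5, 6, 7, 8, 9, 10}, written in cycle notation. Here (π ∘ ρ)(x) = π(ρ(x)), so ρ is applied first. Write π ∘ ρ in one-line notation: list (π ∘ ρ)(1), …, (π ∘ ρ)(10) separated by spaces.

For each element, apply ρ then π: 1 → 1 → 4; 2 → 7 → 1; 3 → 2 → 3; 4 → 8 → 2; 5 → 9 → 7; 6 → 4 → 9; 7 → 10 → 5; 8 → 5 → 8; 9 → 6 → 10; 10 → 3 → 6.
So π ∘ ρ in one-line form is 4 1 3 2 7 9 5 8 10 6.

4 1 3 2 7 9 5 8 10 6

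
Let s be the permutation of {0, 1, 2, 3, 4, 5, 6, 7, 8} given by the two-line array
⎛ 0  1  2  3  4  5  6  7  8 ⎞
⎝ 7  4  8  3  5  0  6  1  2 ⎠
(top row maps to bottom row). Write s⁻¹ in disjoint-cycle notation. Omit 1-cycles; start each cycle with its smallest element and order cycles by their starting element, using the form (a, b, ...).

(0, 5, 4, 1, 7)(2, 8)

The cycle decomposition of s is (0, 7, 1, 4, 5)(2, 8).
Reversing each cycle (and rotating so the smallest element leads) gives s⁻¹ = (0, 5, 4, 1, 7)(2, 8).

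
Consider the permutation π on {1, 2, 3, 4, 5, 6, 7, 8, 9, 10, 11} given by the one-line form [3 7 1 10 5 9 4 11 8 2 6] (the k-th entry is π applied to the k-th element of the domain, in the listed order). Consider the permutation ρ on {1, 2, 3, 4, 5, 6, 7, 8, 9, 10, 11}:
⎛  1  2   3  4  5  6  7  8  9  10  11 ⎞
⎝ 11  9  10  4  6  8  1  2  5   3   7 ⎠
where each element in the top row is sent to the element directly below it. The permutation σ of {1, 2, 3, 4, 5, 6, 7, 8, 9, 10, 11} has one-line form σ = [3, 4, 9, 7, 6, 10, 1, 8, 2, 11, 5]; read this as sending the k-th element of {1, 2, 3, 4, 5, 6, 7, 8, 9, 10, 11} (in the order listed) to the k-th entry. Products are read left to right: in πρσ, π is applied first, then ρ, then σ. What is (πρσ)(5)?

10

Chase 5: π(5) = 5; ρ(5) = 6; σ(6) = 10. Hence (πρσ)(5) = 10.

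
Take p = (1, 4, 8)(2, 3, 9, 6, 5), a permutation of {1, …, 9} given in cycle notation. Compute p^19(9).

3

9 lies in the 5-cycle (2, 3, 9, 6, 5).
Since the cycle has length 5, p^19 acts on it the same as p^4 (19 mod 5 = 4).
Stepping 4 places around the cycle: 9 → 6 → 5 → 2 → 3.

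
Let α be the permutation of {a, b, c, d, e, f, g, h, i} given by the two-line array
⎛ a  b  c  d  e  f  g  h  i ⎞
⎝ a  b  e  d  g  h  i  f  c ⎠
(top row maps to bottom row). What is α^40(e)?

Tracing e → g → … returns to e after 4 steps, so e lies in a 4-cycle (c e g i).
Since the cycle has length 4, α^40 acts on it the same as α^0 (40 mod 4 = 0).
So α^40(e) = e.

e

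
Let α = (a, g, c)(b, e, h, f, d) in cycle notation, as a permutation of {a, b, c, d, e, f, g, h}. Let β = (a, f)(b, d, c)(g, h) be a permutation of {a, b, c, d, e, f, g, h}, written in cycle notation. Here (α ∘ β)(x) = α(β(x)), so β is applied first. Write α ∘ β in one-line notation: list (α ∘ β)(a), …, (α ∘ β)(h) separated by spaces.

For each element, apply β then α: a → f → d; b → d → b; c → b → e; d → c → a; e → e → h; f → a → g; g → h → f; h → g → c.
Collecting the images, α ∘ β = [d b e a h g f c].

d b e a h g f c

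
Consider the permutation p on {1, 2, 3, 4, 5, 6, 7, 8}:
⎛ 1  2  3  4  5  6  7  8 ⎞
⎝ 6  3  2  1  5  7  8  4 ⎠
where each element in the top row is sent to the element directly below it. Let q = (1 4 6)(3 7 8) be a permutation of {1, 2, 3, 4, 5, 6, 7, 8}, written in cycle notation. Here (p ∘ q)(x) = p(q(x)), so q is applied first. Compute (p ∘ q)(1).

1

q(1) = 4, then p(4) = 1; composing gives (p ∘ q)(1) = 1.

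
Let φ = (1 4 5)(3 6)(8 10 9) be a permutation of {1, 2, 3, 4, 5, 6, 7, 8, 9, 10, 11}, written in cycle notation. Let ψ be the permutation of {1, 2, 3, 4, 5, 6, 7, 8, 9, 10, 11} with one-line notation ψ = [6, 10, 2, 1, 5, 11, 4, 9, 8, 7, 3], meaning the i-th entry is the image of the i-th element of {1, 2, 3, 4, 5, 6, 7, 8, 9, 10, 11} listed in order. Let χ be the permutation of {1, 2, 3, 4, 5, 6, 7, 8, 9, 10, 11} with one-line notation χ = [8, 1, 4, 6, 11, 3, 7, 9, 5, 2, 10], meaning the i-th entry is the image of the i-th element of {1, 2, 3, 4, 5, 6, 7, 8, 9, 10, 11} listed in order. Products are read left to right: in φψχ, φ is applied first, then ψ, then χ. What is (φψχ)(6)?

(φψχ)(6) = χ(ψ(φ(6))). φ(6) = 3, then ψ(3) = 2, then χ(2) = 1, so the result is 1.

1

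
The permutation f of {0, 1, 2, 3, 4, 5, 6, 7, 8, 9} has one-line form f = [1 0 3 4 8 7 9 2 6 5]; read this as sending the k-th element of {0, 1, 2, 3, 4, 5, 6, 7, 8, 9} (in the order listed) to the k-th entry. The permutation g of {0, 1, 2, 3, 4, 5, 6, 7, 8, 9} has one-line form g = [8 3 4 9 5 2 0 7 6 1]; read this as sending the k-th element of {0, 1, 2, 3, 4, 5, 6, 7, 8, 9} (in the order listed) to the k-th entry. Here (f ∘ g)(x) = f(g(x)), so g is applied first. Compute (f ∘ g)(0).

6

First apply g: g(0) = 8, then f(8) = 6. Thus (f ∘ g)(0) = 6.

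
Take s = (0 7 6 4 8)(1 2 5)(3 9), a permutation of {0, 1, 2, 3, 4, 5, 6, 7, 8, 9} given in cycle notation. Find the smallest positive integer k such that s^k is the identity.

30

The cycle type of s is (5, 3, 2).
The order of s is the least common multiple of its cycle lengths: lcm(5, 3, 2) = 30.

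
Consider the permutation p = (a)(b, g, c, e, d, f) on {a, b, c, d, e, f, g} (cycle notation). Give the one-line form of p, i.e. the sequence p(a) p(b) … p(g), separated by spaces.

a g e f d b c

Image by image: a→a, b→g, c→e, d→f, e→d, f→b, g→c.
Listing these in domain order gives a g e f d b c.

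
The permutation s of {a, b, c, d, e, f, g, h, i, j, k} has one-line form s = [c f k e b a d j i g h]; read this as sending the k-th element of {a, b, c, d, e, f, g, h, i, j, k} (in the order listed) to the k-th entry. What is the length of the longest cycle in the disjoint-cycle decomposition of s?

10

Decomposing into disjoint cycles gives (a c k h j g d e b f); the longest has length 10.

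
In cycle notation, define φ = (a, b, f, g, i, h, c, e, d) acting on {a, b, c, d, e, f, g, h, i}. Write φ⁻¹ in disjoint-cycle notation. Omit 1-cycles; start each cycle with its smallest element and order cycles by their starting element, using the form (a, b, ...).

If φ sends a → b within a cycle, φ⁻¹ sends b → a; equivalently, reverse each cycle.
After reversing and putting each cycle's least element first, φ⁻¹ = (a, d, e, c, h, i, g, f, b).

(a, d, e, c, h, i, g, f, b)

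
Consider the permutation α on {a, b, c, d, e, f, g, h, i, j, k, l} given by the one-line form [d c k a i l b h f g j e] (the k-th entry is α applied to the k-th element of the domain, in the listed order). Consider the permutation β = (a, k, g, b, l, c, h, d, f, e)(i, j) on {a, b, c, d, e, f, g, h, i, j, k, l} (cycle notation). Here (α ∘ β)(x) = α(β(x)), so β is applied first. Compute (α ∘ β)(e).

β(e) = a, then α(a) = d; composing gives (α ∘ β)(e) = d.

d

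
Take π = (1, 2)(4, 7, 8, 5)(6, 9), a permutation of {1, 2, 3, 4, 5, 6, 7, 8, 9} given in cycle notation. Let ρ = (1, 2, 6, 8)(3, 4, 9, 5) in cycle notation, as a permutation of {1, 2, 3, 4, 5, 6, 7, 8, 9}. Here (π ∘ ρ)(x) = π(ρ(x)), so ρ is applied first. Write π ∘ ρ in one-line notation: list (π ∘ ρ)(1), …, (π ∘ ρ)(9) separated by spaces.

1 9 7 6 3 5 8 2 4

Chase each element through ρ then π: 1 → 2 → 1; 2 → 6 → 9; 3 → 4 → 7; 4 → 9 → 6; 5 → 3 → 3; 6 → 8 → 5; 7 → 7 → 8; 8 → 1 → 2; 9 → 5 → 4.
So π ∘ ρ in one-line form is 1 9 7 6 3 5 8 2 4.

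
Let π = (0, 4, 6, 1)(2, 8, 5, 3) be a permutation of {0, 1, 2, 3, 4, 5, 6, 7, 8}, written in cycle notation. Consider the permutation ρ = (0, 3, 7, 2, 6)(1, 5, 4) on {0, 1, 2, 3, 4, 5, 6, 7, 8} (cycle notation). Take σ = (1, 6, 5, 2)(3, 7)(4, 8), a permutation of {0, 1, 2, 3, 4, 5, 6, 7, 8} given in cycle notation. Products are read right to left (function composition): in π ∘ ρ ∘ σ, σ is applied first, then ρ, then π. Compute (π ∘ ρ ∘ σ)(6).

(π ∘ ρ ∘ σ)(6) = π(ρ(σ(6))). σ(6) = 5, then ρ(5) = 4, then π(4) = 6, so the result is 6.

6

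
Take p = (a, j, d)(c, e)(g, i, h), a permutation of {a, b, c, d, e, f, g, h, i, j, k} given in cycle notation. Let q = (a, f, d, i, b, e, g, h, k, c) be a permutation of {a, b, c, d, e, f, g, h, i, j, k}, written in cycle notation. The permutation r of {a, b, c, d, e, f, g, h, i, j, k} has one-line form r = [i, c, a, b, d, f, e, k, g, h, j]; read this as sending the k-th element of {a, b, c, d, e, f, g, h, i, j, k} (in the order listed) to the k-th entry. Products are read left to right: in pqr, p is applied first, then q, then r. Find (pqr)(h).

k

(pqr)(h) = r(q(p(h))). p(h) = g, then q(g) = h, then r(h) = k, so the result is k.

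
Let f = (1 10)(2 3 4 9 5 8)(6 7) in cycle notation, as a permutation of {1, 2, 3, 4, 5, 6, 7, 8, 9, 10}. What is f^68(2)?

4

2 lies in the 6-cycle (2 3 4 9 5 8).
Since the cycle has length 6, f^68 acts on it the same as f^2 (68 mod 6 = 2).
Stepping 2 places around the cycle: 2 → 3 → 4.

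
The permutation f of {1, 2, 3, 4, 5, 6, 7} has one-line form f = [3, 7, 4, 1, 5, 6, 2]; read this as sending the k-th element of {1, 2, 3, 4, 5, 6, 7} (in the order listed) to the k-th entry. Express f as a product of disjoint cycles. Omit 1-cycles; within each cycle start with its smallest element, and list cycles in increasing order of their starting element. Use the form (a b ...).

(1 3 4)(2 7)

From 1: 1 → 3 → 4 → 1, closing the cycle (1 3 4).
Continuing from each remaining unvisited element yields (1 3 4)(2 7).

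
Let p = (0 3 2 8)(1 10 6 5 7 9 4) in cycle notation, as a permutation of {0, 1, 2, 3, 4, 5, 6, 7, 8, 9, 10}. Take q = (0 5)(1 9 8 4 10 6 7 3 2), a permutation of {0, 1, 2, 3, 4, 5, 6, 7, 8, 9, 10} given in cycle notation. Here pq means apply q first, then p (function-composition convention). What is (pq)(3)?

8

First apply q: q(3) = 2, then p(2) = 8. Thus (pq)(3) = 8.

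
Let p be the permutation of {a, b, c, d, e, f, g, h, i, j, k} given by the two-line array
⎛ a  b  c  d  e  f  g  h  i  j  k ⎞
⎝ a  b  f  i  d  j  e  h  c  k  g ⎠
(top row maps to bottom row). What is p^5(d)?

Tracing d → i → … returns to d after 8 steps, so d lies in an 8-cycle (c, f, j, k, g, e, d, i).
Stepping 5 places around the cycle: d → i → c → f → j → k.

k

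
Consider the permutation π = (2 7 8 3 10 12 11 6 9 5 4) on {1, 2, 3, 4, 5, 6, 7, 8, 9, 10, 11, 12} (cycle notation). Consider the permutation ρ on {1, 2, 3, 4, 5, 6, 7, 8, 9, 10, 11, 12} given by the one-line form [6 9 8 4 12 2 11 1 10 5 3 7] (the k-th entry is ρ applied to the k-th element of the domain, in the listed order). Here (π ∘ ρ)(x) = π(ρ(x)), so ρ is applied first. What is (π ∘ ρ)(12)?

8

First apply ρ: ρ(12) = 7, then π(7) = 8. Thus (π ∘ ρ)(12) = 8.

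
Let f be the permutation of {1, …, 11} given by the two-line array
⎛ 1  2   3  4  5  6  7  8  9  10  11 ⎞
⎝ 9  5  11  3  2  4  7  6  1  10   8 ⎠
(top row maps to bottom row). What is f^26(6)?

4

Tracing 6 → 4 → … returns to 6 after 5 steps, so 6 lies in a 5-cycle (3 11 8 6 4).
Since the cycle has length 5, f^26 acts on it the same as f^1 (26 mod 5 = 1).
Advancing 1 step from 6: 6 → 4.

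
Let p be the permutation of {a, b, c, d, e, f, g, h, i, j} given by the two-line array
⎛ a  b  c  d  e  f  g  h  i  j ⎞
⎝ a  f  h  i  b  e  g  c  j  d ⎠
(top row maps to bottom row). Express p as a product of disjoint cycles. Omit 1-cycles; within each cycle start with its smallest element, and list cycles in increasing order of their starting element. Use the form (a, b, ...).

(b, f, e)(c, h)(d, i, j)

Iterating p from b gives b → f → e → b; that is the 3-cycle (b, f, e).
Continuing from each remaining unvisited element yields (b, f, e)(c, h)(d, i, j).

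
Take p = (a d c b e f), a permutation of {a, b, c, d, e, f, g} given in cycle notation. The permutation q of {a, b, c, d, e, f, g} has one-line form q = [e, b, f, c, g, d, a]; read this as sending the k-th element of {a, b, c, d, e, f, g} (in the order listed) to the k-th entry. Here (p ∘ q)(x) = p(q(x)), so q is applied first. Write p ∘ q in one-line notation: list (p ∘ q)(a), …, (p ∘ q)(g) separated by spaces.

Chase each element through q then p: a → e → f; b → b → e; c → f → a; d → c → b; e → g → g; f → d → c; g → a → d.
So p ∘ q in one-line form is f e a b g c d.

f e a b g c d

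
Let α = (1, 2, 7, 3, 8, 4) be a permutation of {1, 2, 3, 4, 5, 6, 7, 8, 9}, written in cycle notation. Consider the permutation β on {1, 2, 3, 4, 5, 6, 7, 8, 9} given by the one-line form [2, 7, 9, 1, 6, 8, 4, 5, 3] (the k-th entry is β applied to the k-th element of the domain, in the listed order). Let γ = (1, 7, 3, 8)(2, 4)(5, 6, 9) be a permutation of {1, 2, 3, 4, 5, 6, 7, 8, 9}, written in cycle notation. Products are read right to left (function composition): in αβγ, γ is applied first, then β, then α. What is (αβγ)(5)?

4

Apply the permutations in order: γ(5) = 6, then β(6) = 8, then α(8) = 4. So (αβγ)(5) = 4.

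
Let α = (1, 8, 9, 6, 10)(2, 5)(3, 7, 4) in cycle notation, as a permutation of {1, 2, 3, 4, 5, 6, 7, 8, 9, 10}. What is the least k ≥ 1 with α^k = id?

The disjoint cycles have lengths 5, 3, 2.
The order of α is the least common multiple of its cycle lengths: lcm(5, 3, 2) = 30.

30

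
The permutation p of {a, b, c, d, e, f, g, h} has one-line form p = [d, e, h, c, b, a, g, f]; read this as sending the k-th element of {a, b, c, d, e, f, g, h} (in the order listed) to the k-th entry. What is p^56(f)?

a

Tracing f → a → … returns to f after 5 steps, so f lies in a 5-cycle (a, d, c, h, f).
Since the cycle has length 5, p^56 acts on it the same as p^1 (56 mod 5 = 1).
Advancing 1 step from f: f → a.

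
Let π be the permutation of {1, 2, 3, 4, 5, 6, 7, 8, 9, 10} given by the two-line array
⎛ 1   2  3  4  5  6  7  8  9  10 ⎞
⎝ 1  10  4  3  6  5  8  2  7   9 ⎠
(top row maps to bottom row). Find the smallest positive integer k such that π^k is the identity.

Writing π as disjoint cycles, the cycle lengths are 5, 2, 2, 1.
The order is lcm(5, 2, 2) = 10.

10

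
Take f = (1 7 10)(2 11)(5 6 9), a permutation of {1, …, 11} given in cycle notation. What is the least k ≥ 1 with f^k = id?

The disjoint cycles have lengths 3, 3, 2, 1, 1, 1.
The order is lcm(3, 3, 2) = 6.

6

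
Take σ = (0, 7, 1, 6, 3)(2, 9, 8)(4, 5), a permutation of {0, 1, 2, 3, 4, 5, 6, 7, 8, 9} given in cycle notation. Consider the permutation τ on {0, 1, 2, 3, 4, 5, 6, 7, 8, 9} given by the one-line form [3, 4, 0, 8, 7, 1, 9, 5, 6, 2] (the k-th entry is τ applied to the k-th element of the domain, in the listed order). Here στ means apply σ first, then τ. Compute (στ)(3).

σ(3) = 0, then τ(0) = 3; composing gives (στ)(3) = 3.

3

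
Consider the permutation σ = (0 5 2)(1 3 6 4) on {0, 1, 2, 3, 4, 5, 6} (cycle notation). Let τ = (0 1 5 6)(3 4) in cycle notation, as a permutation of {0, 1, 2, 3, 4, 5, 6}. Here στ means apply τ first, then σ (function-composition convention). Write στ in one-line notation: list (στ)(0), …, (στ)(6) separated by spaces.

(στ)(x) = σ(τ(x)). Computing each image: σ(τ(0)) = σ(1) = 3, σ(τ(1)) = σ(5) = 2, σ(τ(2)) = σ(2) = 0, σ(τ(3)) = σ(4) = 1, σ(τ(4)) = σ(3) = 6, σ(τ(5)) = σ(6) = 4, σ(τ(6)) = σ(0) = 5.
Hence στ = [3 2 0 1 6 4 5].

3 2 0 1 6 4 5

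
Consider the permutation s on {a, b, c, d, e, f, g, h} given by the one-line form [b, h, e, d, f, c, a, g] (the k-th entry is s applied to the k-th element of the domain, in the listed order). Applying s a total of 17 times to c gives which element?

Tracing c → e → … returns to c after 3 steps, so c lies in a 3-cycle (c e f).
On a 3-cycle, s^3 is the identity, so s^17 = s^2 there (17 ≡ 2 mod 3).
Advancing 2 steps from c: c → e → f.

f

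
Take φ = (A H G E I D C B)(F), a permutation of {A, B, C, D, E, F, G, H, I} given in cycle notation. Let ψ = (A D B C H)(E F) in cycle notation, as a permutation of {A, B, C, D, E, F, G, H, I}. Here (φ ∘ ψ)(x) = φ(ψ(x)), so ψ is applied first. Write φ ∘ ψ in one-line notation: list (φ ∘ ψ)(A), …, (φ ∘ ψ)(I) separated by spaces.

C B G A F I E H D

(φ ∘ ψ)(x) = φ(ψ(x)). Computing each image: φ(ψ(A)) = φ(D) = C, φ(ψ(B)) = φ(C) = B, φ(ψ(C)) = φ(H) = G, φ(ψ(D)) = φ(B) = A, φ(ψ(E)) = φ(F) = F, φ(ψ(F)) = φ(E) = I, φ(ψ(G)) = φ(G) = E, φ(ψ(H)) = φ(A) = H, φ(ψ(I)) = φ(I) = D.
Hence φ ∘ ψ = [C B G A F I E H D].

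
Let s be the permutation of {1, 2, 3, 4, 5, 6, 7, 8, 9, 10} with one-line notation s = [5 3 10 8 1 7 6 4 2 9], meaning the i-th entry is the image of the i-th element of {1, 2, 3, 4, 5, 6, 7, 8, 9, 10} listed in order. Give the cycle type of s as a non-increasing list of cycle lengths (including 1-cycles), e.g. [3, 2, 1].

The disjoint cycles are (1, 5)(2, 3, 10, 9)(4, 8)(6, 7), with lengths 4, 2, 2, 2 in non-increasing order.

[4, 2, 2, 2]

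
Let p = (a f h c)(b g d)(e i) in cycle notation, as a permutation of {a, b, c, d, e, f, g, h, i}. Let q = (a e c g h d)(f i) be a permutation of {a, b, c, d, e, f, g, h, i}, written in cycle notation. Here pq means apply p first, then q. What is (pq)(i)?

p(i) = e, then q(e) = c; composing gives (pq)(i) = c.

c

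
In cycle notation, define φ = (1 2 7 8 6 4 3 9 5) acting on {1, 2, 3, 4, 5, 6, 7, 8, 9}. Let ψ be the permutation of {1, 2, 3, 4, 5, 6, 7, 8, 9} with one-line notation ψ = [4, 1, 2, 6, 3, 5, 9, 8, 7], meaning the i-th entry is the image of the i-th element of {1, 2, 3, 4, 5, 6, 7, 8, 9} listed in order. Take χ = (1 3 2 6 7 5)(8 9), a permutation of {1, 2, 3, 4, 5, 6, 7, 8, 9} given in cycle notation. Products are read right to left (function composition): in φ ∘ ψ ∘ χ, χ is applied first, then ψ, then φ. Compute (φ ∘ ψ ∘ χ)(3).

2

(φ ∘ ψ ∘ χ)(3) = φ(ψ(χ(3))). χ(3) = 2, then ψ(2) = 1, then φ(1) = 2, so the result is 2.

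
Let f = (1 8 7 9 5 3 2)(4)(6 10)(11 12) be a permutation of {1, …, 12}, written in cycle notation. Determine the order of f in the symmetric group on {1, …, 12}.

The cycle type of f is (7, 2, 2, 1).
The order of f is the least common multiple of its cycle lengths: lcm(7, 2, 2) = 14.

14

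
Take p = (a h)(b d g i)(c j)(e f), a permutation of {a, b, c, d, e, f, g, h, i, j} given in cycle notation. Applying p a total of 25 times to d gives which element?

g

d lies in the 4-cycle (b d g i).
On a 4-cycle, p^4 is the identity, so p^25 = p^1 there (25 ≡ 1 mod 4).
Advancing 1 step from d: d → g.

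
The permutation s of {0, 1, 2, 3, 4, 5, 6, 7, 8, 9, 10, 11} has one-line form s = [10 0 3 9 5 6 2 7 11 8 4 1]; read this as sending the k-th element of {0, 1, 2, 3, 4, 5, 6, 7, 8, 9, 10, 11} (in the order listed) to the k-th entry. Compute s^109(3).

2

Tracing 3 → 9 → … returns to 3 after 11 steps, so 3 lies in an 11-cycle (0 10 4 5 6 2 3 9 8 11 1).
Since the cycle has length 11, s^109 acts on it the same as s^10 (109 mod 11 = 10).
Advancing 10 steps from 3: 3 → 9 → 8 → 11 → 1 → 0 → 10 → 4 → 5 → 6 → 2.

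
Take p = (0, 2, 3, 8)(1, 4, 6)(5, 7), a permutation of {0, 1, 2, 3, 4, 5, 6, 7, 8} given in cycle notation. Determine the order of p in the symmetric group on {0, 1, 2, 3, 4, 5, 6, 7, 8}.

12

The disjoint cycles have lengths 4, 3, 2.
The order is lcm(4, 3, 2) = 12.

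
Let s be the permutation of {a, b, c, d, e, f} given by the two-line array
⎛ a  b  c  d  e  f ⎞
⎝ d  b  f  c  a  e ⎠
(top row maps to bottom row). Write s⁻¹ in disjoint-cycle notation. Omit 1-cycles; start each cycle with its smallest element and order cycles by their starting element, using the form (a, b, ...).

First write s in disjoint cycles: (a, d, c, f, e).
The inverse reverses every cycle; in canonical form, s⁻¹ = (a, e, f, c, d).

(a, e, f, c, d)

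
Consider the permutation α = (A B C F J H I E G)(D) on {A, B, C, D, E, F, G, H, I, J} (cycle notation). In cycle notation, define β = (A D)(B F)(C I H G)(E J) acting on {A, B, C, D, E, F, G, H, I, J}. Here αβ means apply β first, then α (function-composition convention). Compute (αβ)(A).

(αβ)(A) = α(β(A)). β(A) = D, then α(D) = D. So (αβ)(A) = D.

D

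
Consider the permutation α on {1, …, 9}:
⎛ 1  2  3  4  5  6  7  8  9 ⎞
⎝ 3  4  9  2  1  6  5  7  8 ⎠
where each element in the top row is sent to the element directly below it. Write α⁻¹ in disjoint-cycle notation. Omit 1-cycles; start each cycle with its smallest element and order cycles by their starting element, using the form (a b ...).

First write α in disjoint cycles: (1 3 9 8 7 5)(2 4).
The inverse reverses every cycle; in canonical form, α⁻¹ = (1 5 7 8 9 3)(2 4).

(1 5 7 8 9 3)(2 4)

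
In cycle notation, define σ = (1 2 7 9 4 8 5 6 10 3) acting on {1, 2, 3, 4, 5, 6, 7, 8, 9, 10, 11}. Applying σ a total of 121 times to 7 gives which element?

7 lies in the 10-cycle (1 2 7 9 4 8 5 6 10 3).
Powers repeat with period 10 on this cycle, and 121 mod 10 = 1, so σ^121(7) = σ^1(7).
Advancing 1 step from 7: 7 → 9.

9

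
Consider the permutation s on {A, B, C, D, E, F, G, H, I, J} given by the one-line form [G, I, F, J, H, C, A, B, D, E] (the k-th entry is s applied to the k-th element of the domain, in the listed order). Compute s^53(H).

E

Tracing H → B → … returns to H after 6 steps, so H lies in a 6-cycle (B I D J E H).
Since the cycle has length 6, s^53 acts on it the same as s^5 (53 mod 6 = 5).
Advancing 5 steps from H: H → B → I → D → J → E.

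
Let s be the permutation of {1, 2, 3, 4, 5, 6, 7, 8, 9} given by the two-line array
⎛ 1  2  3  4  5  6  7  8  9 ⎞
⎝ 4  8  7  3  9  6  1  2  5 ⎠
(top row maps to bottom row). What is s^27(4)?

Tracing 4 → 3 → … returns to 4 after 4 steps, so 4 lies in a 4-cycle (1 4 3 7).
Since the cycle has length 4, s^27 acts on it the same as s^3 (27 mod 4 = 3).
Stepping 3 places around the cycle: 4 → 3 → 7 → 1.

1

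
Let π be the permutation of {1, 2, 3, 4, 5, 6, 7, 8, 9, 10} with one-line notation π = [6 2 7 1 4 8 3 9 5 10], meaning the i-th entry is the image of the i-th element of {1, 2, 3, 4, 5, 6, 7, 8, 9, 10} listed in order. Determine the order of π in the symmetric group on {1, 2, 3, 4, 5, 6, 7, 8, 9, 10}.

The disjoint-cycle form of π has cycle lengths 6, 2, 1, 1.
Since disjoint cycles commute, ord(π) = lcm(6, 2) = 6.

6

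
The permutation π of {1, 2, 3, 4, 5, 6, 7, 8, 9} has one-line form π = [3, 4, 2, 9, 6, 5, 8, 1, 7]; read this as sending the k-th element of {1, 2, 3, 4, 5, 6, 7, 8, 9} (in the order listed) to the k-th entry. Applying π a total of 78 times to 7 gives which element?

8

Tracing 7 → 8 → … returns to 7 after 7 steps, so 7 lies in a 7-cycle (1 3 2 4 9 7 8).
Powers repeat with period 7 on this cycle, and 78 mod 7 = 1, so π^78(7) = π^1(7).
Stepping 1 place around the cycle: 7 → 8.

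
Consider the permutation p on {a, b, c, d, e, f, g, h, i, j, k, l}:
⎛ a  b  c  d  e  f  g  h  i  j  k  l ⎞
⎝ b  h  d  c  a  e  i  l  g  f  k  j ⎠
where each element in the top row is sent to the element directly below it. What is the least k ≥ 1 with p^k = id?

The disjoint-cycle form of p has cycle lengths 7, 2, 2, 1.
The order of p is the least common multiple of its cycle lengths: lcm(7, 2, 2) = 14.

14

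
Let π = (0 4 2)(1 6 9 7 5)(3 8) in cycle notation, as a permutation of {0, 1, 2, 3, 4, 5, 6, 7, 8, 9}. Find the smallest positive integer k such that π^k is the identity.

The disjoint cycles have lengths 5, 3, 2.
Since disjoint cycles commute, ord(π) = lcm(5, 3, 2) = 30.

30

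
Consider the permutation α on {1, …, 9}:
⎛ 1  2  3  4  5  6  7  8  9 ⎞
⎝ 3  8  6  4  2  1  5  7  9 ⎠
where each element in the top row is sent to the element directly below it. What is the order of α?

The disjoint-cycle form of α has cycle lengths 4, 3, 1, 1.
The order is lcm(4, 3) = 12.

12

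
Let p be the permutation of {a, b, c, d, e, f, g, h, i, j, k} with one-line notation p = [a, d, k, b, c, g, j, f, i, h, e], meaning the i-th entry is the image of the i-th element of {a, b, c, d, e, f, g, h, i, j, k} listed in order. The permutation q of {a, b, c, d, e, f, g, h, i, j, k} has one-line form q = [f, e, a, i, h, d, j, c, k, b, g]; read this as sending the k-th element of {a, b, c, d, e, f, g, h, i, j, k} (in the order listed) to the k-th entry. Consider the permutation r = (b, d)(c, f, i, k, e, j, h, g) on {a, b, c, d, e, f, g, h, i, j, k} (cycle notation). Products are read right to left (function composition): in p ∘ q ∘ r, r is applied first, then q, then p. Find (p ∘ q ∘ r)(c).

(p ∘ q ∘ r)(c) = p(q(r(c))). r(c) = f, then q(f) = d, then p(d) = b, so the result is b.

b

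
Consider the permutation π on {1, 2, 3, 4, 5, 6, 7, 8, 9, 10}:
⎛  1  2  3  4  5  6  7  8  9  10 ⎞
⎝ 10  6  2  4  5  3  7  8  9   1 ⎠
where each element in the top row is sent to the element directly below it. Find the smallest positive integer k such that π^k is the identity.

6

Decomposing into disjoint cycles gives cycle lengths 3, 2, 1, 1, 1, 1, 1.
The order is lcm(3, 2) = 6.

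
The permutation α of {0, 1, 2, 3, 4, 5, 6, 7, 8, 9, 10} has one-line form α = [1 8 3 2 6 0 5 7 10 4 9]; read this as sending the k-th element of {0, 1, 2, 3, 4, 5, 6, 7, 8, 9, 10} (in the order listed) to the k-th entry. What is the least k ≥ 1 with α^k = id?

8

The disjoint-cycle form of α has cycle lengths 8, 2, 1.
The order of α is the least common multiple of its cycle lengths: lcm(8, 2) = 8.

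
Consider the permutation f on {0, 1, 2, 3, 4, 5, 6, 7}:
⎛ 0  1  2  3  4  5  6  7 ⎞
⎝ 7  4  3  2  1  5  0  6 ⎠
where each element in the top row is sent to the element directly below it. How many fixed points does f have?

The fixed points (elements with f(x) = x) are {5}, so there is 1.

1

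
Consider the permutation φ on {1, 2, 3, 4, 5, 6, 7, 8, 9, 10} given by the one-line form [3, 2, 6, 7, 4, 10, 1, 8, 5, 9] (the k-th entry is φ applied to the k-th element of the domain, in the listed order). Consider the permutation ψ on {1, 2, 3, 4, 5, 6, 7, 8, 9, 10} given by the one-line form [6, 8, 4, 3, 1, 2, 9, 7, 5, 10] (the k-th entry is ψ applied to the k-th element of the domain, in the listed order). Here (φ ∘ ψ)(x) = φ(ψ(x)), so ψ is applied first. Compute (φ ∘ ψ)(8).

(φ ∘ ψ)(8) = φ(ψ(8)). ψ(8) = 7, then φ(7) = 1. So (φ ∘ ψ)(8) = 1.

1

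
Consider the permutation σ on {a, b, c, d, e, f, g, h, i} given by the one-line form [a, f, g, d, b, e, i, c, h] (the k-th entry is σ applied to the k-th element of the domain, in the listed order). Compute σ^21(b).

b

Tracing b → f → … returns to b after 3 steps, so b lies in a 3-cycle (b f e).
Powers repeat with period 3 on this cycle, and 21 mod 3 = 0, so σ^21(b) = σ^0(b).
So σ^21(b) = b.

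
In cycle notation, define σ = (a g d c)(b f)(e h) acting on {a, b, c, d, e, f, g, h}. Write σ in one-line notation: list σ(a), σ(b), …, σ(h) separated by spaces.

g f a c h b d e

Reading each image from the cycles: a→g, b→f, c→a, d→c, e→h, f→b, g→d, h→e.
So the one-line form is g f a c h b d e.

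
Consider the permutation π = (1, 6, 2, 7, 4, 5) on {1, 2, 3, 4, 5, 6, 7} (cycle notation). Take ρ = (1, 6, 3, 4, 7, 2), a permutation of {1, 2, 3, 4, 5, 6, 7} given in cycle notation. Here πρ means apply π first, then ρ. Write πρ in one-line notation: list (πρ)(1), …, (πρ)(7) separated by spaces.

3 2 4 5 6 1 7

For each element, apply π then ρ: 1 → 6 → 3; 2 → 7 → 2; 3 → 3 → 4; 4 → 5 → 5; 5 → 1 → 6; 6 → 2 → 1; 7 → 4 → 7.
Collecting the images, πρ = [3 2 4 5 6 1 7].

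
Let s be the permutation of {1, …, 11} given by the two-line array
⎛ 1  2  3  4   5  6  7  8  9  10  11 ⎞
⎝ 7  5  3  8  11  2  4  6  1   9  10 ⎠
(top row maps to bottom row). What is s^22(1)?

4

Tracing 1 → 7 → … returns to 1 after 10 steps, so 1 lies in a 10-cycle (1 7 4 8 6 2 5 11 10 9).
Since the cycle has length 10, s^22 acts on it the same as s^2 (22 mod 10 = 2).
Advancing 2 steps from 1: 1 → 7 → 4.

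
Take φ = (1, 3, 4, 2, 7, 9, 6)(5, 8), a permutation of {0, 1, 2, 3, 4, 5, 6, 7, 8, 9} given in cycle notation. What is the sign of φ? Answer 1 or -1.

The cycle lengths are 7, 2, 1.
A cycle of length ℓ contributes ℓ−1 transpositions, so φ is a product of 6 + 1 = 7 transpositions — odd.

-1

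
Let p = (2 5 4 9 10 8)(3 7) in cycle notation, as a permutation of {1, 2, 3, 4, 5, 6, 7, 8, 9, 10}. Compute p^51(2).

9

2 lies in the 6-cycle (2 5 4 9 10 8).
On a 6-cycle, p^6 is the identity, so p^51 = p^3 there (51 ≡ 3 mod 6).
Advancing 3 steps from 2: 2 → 5 → 4 → 9.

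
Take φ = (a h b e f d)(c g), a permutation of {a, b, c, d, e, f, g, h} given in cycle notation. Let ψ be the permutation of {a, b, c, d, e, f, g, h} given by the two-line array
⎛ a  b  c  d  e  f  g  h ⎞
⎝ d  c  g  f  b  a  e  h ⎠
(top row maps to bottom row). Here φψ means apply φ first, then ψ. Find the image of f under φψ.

f

(φψ)(f) = ψ(φ(f)). φ(f) = d, then ψ(d) = f. So (φψ)(f) = f.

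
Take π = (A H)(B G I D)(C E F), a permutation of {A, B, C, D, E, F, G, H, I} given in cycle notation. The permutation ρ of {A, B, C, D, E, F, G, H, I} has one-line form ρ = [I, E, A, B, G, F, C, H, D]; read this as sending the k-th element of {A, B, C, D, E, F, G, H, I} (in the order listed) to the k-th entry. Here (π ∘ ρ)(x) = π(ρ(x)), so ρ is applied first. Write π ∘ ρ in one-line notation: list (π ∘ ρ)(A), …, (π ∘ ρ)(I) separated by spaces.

(π ∘ ρ)(x) = π(ρ(x)). Computing each image: π(ρ(A)) = π(I) = D, π(ρ(B)) = π(E) = F, π(ρ(C)) = π(A) = H, π(ρ(D)) = π(B) = G, π(ρ(E)) = π(G) = I, π(ρ(F)) = π(F) = C, π(ρ(G)) = π(C) = E, π(ρ(H)) = π(H) = A, π(ρ(I)) = π(D) = B.
Hence π ∘ ρ = [D F H G I C E A B].

D F H G I C E A B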